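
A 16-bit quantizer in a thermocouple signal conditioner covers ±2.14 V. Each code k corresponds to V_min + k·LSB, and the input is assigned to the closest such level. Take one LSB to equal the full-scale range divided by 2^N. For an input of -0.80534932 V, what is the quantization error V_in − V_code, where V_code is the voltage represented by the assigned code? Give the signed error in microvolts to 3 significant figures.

The full-scale span is 2.14 − (-2.14) = 4.28 V. LSB = 4.28 V / 2^16 ≈ 65.31 µV.
Position in LSBs: (-0.80534932 − (-2.14)) × 65536/4.28 = 20436.3708; rounding gives k = 20436.
V_code = -2.14 + (20436/65536) × 4.28 = -0.80537353516 V.
e = -0.80534932 − (-0.80537353516) = +24.2 µV.

+24.2 µV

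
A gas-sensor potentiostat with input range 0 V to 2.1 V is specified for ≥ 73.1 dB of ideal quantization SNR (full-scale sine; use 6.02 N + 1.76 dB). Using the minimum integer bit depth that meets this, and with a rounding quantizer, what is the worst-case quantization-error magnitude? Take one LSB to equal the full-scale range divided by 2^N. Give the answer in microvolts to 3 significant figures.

256 µV

Full-scale range = 2.1 V.
N ≥ (73.1 − 1.76)/6.02 = 11.850 → N_min = 12.
LSB = 2.1 V / 2^12 = 0.51270 mV.
|e|_max = LSB/2 = 256 µV.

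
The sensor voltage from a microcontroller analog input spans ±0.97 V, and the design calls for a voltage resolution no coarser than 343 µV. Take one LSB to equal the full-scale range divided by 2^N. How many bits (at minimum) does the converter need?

13 bits

Range = 0.97 − (-0.97) = 1.94 V.
Required number of levels: 1.94/343 µV = 5656.0; smallest N with 2^N ≥ that is 13.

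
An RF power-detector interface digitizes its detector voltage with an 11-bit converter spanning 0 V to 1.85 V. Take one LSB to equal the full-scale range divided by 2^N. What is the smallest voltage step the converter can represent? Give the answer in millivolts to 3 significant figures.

Full-scale range = 1.85 V.
There are 2^11 = 2048 steps.
LSB = 1.85 V ÷ 2^11 = 1.85/2048 V = 0.903 mV.

0.903 mV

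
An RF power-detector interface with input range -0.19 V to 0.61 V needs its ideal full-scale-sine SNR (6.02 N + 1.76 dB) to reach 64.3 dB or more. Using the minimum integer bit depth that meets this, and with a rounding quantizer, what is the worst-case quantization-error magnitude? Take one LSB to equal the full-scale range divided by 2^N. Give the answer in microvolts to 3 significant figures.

Range = 0.61 − (-0.19) = 0.8 V.
Required N = ⌈(64.3 − 1.76)/6.02⌉ = ⌈10.389⌉ = 11.
Step size = 0.8/2048 V = 390.63 µV.
Half an LSB is 195 µV.

195 µV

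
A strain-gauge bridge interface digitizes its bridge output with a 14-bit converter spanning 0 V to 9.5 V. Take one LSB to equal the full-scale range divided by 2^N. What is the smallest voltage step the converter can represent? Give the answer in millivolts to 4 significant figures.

0.5798 mV

Range is 9.5 V.
There are 2^14 = 16384 steps.
LSB = 9.5 V / 2^14 = 0.5798 mV.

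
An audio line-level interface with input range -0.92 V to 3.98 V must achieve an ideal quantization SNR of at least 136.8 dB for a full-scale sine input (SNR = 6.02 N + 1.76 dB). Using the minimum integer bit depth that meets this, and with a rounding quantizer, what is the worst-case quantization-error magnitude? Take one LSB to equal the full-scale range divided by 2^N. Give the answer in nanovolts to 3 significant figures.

Span: 3.98 V − (-0.92 V) = 4.9 V.
Solving 6.02 N ≥ 136.8 − 1.76: N ≥ 22.432. Round up → N = 23.
One LSB is 4.9 V / 8388608 = 0.58413 µV.
Max error for round-to-nearest is LSB/2 = 292 nV.

292 nV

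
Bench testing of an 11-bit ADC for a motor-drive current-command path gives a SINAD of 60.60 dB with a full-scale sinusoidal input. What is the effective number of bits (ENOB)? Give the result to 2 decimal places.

9.77 bits

ENOB = (SINAD − 1.76) / 6.02 = (60.60 − 1.76) / 6.02 = 58.84 / 6.02 = 9.7741.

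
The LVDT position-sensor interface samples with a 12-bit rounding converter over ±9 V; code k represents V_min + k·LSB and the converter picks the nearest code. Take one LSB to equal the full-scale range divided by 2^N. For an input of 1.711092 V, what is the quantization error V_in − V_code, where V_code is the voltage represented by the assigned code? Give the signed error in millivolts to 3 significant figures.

+1.62 mV

Full-scale range = 9 V − (-9 V) = 18 V. LSB = 18 V / 2^12 ≈ 4.395 mV.
(V_in − V_min)/LSB = (1.711092 − (-9)) × 4096/18 = 2437.3685 → nearest code k = 2437.
V_code = -9 + (2437/4096) × 18 = 1.709472656 V.
Error = V_in − V_code = 1.711092 − (1.709472656) = +1.62 mV.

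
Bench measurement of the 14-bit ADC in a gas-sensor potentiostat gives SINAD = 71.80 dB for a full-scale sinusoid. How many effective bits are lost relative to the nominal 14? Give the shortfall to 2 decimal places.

2.37 bits

ENOB = (SINAD − 1.76)/6.02 = (71.80 − 1.76)/6.02 = 11.6346 bits.
Lost resolution: 14 − 11.6346 = 2.3654 bits.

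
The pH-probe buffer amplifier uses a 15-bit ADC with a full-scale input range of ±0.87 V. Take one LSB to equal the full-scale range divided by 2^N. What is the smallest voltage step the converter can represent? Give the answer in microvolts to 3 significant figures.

53.1 µV

The full-scale span is 0.87 − (-0.87) = 1.74 V.
There are 2^15 = 32768 steps.
One LSB is 1.74 V / 32768 = 53.1 µV.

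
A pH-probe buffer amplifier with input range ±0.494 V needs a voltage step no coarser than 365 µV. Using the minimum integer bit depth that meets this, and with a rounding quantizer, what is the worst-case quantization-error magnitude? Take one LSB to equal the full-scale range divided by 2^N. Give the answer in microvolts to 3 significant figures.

Range = 0.494 − (-0.494) = 0.988 V.
0.988 V / 365 µV = 2707. Since 2^11 = 2048 and 2^12 = 4096, N = 12.
LSB = 0.988 V ÷ 2^12 = 0.988/4096 V = 241.21 µV.
|e|_max = LSB/2 = 121 µV.

121 µV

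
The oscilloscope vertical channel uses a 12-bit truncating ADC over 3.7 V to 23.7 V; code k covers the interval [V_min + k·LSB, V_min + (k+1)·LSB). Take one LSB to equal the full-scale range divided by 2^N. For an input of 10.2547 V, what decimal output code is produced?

Full-scale range = 23.7 V − (3.7 V) = 20 V. LSB = 20 V / 2^12 ≈ 4.883 mV.
code = ⌊(V_in − V_min)/LSB⌋ = ⌊(V_in − V_min) × 2^12 / range⌋
     = ⌊(10.2547 − (3.7)) × 4096 / 20⌋ = ⌊6.5547 × 4096/20⌋
     = ⌊1342.403⌋ = 1342.

1342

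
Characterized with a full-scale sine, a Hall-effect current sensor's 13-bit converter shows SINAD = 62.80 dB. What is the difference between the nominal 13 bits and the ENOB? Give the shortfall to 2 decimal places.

N_eff = (62.80 − 1.76)/6.02 = 10.1395 bits.
Lost resolution: 13 − 10.1395 = 2.8605 bits.

2.86 bits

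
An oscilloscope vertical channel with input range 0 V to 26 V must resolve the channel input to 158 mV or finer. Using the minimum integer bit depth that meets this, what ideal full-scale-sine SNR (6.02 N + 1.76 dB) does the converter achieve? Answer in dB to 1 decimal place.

49.9 dB

V_FS = 26 V.
Required number of levels: 26/158 mV = 164.56; smallest N with 2^N ≥ that is 8.
6.02(8) + 1.76 = 49.92 dB.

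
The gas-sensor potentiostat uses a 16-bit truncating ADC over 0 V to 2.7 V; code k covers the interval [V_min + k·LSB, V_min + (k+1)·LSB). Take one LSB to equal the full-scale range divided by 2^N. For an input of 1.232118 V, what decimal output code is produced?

Full-scale range = 2.7 V. LSB = 2.7 V / 2^16 ≈ 41.20 µV.
code = ⌊(V_in − V_min)/LSB⌋ = ⌊(V_in − V_min) × 2^16 / range⌋
     = ⌊(1.232118 − (0)) × 65536 / 2.7⌋ = ⌊1.232118 × 65536/2.7⌋
     = ⌊29906.698⌋ = 29906.

29906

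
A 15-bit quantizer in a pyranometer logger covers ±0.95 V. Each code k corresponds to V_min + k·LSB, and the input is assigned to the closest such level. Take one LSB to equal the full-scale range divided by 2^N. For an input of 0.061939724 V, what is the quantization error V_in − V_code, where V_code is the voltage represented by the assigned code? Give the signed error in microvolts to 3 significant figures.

Range = 0.95 − (-0.95) = 1.9 V. LSB = 1.9 V / 2^15 ≈ 57.98 µV.
(V_in − V_min)/LSB = (0.061939724 − (-0.95)) × 32768/1.9 = 17452.2320 → nearest code k = 17452.
Reconstructed level: -0.95 + 17452 × 1.9/32768 V = 0.061926269531 V.
V_in − V_code = 0.061939724 − (0.061926269531) = +13.5 µV.

+13.5 µV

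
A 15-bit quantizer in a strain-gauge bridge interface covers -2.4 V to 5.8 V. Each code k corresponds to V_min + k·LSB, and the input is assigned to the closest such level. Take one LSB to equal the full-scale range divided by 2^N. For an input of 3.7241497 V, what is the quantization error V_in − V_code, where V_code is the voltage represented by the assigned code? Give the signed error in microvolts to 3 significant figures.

Span: 5.8 V − (-2.4 V) = 8.2 V. LSB = 8.2 V / 2^15 ≈ 250.2 µV.
Position in LSBs: (3.7241497 − (-2.4)) × 32768/8.2 = 24472.6997; rounding gives k = 24473.
V_code = V_min + k × range/2^15 = -2.4 + 24473 × 8.2/32768 = 3.7242248535 V.
Error = V_in − V_code = 3.7241497 − (3.7242248535) = −75.2 µV.

−75.2 µV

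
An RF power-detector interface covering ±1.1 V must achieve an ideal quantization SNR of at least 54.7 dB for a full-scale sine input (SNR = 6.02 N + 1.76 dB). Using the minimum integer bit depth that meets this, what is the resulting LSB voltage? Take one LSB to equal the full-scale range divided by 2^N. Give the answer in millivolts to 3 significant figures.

Full-scale range = 1.1 V − (-1.1 V) = 2.2 V.
Solving 6.02 N ≥ 54.7 − 1.76: N ≥ 8.794. Round up → N = 9.
One LSB is 2.2 V / 512 = 4.30 mV.

4.30 mV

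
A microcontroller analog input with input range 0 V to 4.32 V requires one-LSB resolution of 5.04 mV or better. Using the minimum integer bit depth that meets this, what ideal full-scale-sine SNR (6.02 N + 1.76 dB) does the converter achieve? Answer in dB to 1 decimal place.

V_FS = 4.32 V.
Required number of levels: 4.32/5.04 mV = 857.14; smallest N with 2^N ≥ that is 10.
6.02(10) + 1.76 = 61.96 dB.

62.0 dB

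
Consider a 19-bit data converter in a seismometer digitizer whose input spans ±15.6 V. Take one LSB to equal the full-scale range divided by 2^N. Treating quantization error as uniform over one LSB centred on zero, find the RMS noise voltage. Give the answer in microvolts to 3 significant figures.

The full-scale span is 15.6 − (-15.6) = 31.2 V.
One LSB is 31.2 V / 524288 = 59.509 µV.
For a uniform distribution on [−LSB/2, +LSB/2], V_rms = LSB/√12 = 59.509 µV/3.4641 = 17.2 µV.

17.2 µV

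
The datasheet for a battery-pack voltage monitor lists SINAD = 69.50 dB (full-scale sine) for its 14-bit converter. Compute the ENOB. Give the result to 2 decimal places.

11.25 bits

ENOB = (SINAD − 1.76) / 6.02 = (69.50 − 1.76) / 6.02 = 67.74 / 6.02 = 11.2525.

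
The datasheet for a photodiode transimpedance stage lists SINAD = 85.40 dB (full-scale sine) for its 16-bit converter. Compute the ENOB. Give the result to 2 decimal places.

Inverting SNR = 6.02 N + 1.76: N_eff = (85.40 − 1.76)/6.02 = 13.8937.

13.89 bits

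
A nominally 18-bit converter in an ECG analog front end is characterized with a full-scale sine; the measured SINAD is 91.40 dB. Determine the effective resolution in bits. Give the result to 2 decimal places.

14.89 bits

Inverting SNR = 6.02 N + 1.76: N_eff = (91.40 − 1.76)/6.02 = 14.8904.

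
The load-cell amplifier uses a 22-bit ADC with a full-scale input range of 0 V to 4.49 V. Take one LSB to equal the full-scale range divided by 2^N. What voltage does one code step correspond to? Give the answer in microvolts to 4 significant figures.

Full-scale range = 4.49 V.
2^22 = 4194304 levels.
LSB = 4.49 V / 2^22 = 1.070 µV.

1.070 µV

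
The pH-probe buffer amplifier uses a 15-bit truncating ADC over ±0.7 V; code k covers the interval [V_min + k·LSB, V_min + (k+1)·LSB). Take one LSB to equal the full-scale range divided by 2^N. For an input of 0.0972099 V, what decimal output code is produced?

Full-scale range = 0.7 V − (-0.7 V) = 1.4 V. LSB = 1.4 V / 2^15 ≈ 42.72 µV.
code = ⌊(V_in − V_min)/LSB⌋ = ⌊(V_in − V_min) × 2^15 / range⌋
     = ⌊(0.0972099 − (-0.7)) × 32768 / 1.4⌋ = ⌊0.7972099 × 32768/1.4⌋
     = ⌊18659.267⌋ = 18659.

18659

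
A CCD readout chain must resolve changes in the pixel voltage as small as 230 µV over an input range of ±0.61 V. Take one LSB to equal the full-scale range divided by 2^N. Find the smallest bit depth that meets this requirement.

Span: 0.61 V − (-0.61 V) = 1.22 V.
Need 2^N ≥ 1.22 V / 230 µV = 5304 → N_min = 13.

13 bits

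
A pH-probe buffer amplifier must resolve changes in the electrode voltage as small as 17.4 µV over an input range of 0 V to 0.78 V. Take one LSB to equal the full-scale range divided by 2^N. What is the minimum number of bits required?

16 bits

Range is 0.78 V.
0.78 V / 17.4 µV = 44830. Since 2^15 = 32768 and 2^16 = 65536, N = 16.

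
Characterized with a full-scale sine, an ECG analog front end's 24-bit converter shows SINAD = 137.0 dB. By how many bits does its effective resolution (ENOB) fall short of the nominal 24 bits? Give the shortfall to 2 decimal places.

N_eff = (137.0 − 1.76)/6.02 = 22.4651 bits.
Shortfall = 24 − 22.4651 = 1.5349 bits.

1.53 bits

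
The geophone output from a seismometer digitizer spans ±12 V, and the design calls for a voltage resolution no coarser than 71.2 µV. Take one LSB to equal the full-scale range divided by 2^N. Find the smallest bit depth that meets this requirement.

Span: 12 V − (-12 V) = 24 V.
Required number of levels: 24/71.2 µV = 337080; smallest N with 2^N ≥ that is 19.

19 bits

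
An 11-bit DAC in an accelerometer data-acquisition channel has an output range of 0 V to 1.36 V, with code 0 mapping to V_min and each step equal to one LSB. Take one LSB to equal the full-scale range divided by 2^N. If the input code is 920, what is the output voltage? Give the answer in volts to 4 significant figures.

0.6109 V

V_FS = 1.36 V. LSB = 1.36 V / 2^11.
V_out = V_min + code × LSB = 0 V + 920 × 1.36 V / 2048
      = 0 V + 0.610938 V = 0.610938 V.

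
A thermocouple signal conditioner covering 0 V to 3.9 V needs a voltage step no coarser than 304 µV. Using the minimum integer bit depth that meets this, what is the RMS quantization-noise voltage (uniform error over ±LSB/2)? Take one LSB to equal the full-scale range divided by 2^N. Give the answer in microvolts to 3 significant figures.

68.7 µV

Range is 3.9 V.
Levels needed ≥ 3.9/304 µV = 12830. 2^14 = 16384 suffices, so N_min = 14.
LSB = 3.9 V / 2^14 = 238.04 µV.
V_rms = LSB/√12 = 68.7 µV.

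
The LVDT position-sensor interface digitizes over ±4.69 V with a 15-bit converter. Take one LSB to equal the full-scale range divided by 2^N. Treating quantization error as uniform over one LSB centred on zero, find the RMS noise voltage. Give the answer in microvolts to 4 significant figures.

Span: 4.69 V − (-4.69 V) = 9.38 V.
LSB = 9.38 V ÷ 2^15 = 9.38/32768 V = 286.255 µV.
For a uniform distribution on [−LSB/2, +LSB/2], V_rms = LSB/√12 = 286.255 µV/3.4641 = 82.63 µV.

82.63 µV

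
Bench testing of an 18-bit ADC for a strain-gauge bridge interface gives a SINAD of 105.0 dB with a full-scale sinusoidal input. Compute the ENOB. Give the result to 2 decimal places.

ENOB = (105.0 − 1.76)/6.02 = 17.1495 bits.

17.15 bits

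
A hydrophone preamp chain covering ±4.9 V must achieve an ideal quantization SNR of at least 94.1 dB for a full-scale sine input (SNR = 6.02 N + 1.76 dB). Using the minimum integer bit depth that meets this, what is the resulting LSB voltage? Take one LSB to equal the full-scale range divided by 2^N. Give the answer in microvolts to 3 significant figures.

150 µV

Span: 4.9 V − (-4.9 V) = 9.8 V.
Solving 6.02 N ≥ 94.1 − 1.76: N ≥ 15.339. Round up → N = 16.
One LSB is 9.8 V / 65536 = 150 µV.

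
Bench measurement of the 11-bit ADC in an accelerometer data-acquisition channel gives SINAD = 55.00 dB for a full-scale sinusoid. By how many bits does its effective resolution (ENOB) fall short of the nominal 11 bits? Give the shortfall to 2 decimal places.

Effective bits = (55.00 − 1.76)/6.02 = 8.8439.
11 − 8.8439 = 2.16 bits below nominal.

2.16 bits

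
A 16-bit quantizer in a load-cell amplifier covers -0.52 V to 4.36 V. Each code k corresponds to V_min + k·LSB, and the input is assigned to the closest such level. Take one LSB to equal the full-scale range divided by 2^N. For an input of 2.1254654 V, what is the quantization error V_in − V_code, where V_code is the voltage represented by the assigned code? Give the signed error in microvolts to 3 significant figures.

Span: 4.36 V − (-0.52 V) = 4.88 V. LSB = 4.88 V / 2^16 ≈ 74.46 µV.
Position in LSBs: (2.1254654 − (-0.52)) × 65536/4.88 = 35527.2993; rounding gives k = 35527.
V_code = -0.52 + (35527/65536) × 4.88 = 2.1254431152 V.
e = 2.1254654 − (2.1254431152) = +22.3 µV.

+22.3 µV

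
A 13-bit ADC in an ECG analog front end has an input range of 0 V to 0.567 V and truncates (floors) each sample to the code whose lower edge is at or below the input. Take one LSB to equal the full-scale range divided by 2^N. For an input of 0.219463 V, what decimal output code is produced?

3170

Full-scale range = 0.567 V. LSB = 0.567 V / 2^13 ≈ 69.21 µV.
V_in − V_min = 0.219463 − (0) = 0.219463 V.
Divide by LSB: 0.219463 × 8192/0.567 = 3170.7952.
Truncating gives code 3170.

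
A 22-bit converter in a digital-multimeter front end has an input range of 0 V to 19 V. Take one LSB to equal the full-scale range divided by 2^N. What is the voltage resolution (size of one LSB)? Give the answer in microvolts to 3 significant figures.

4.53 µV

Span = 19 V.
2^22 = 4194304 levels.
LSB = 19 V ÷ 2^22 = 19/4194304 V = 4.53 µV.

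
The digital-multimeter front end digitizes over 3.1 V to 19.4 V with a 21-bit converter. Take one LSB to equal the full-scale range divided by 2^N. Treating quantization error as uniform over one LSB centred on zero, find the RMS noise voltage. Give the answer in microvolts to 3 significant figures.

2.24 µV

The full-scale span is 19.4 − (3.1) = 16.3 V.
LSB = 16.3 V ÷ 2^21 = 16.3/2097152 V = 7.7724 µV.
V_rms = LSB/√12 = 7.7724 µV / √12 = 2.24 µV.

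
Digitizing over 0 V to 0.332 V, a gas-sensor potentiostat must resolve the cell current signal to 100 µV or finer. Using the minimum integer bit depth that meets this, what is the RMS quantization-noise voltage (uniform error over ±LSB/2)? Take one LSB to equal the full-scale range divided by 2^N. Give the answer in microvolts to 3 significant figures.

23.4 µV

Span = 0.332 V.
0.332 V / 100 µV = 3320. Since 2^11 = 2048 and 2^12 = 4096, N = 12.
LSB = 0.332 V ÷ 2^12 = 0.332/4096 V = 81.055 µV.
RMS noise = LSB/√12 = 23.4 µV.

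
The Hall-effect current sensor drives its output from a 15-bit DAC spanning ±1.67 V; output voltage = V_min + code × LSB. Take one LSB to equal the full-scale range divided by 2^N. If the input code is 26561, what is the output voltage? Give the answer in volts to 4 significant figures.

1.037 V

Range = 1.67 − (-1.67) = 3.34 V. LSB = 3.34 V / 2^15.
Output = V_min + (26561/32768) × range = -1.67 + 0.810577 × 3.34 V
      = -1.67 V + 2.70733 V = 1.03733 V.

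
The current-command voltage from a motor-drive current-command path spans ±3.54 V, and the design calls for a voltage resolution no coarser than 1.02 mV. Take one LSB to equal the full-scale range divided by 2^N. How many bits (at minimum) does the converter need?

Span: 3.54 V − (-3.54 V) = 7.08 V.
7.08 V / 1.02 mV = 6941. Since 2^12 = 4096 and 2^13 = 8192, N = 13.

13 bits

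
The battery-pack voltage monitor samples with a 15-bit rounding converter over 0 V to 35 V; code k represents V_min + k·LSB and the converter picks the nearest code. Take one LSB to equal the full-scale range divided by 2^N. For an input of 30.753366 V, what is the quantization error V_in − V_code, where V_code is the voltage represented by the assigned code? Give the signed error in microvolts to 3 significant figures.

V_FS = 35 V. LSB = 35 V / 2^15 ≈ 1.068 mV.
Position in LSBs: (30.753366 − (0)) × 32768/35 = 28792.1799; rounding gives k = 28792.
V_code = 0 + (28792/32768) × 35 = 30.753173828 V.
e = 30.753366 − (30.753173828) = +192 µV.

+192 µV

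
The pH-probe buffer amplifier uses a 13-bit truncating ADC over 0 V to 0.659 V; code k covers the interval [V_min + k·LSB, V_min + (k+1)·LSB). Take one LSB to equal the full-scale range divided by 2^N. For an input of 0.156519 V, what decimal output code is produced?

1945

Full-scale range = 0.659 V. LSB = 0.659 V / 2^13 ≈ 80.44 µV.
code = ⌊(V_in − V_min)/LSB⌋ = ⌊(V_in − V_min) × 2^13 / range⌋
     = ⌊(0.156519 − (0)) × 8192 / 0.659⌋ = ⌊0.156519 × 8192/0.659⌋
     = ⌊1945.681⌋ = 1945.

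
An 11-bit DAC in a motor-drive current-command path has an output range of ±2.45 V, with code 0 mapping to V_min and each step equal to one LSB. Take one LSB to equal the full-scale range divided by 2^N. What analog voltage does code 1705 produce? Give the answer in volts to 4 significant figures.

1.629 V

Full-scale range = 2.45 V − (-2.45 V) = 4.9 V. LSB = 4.9 V / 2^11.
Output = V_min + (1705/2048) × range = -2.45 + 0.832520 × 4.9 V
      = -2.45 V + 4.07935 V = 1.62935 V.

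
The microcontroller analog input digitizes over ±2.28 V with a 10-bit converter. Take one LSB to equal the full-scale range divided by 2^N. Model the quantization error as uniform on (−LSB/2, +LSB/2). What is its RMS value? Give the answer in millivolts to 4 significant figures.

1.286 mV

Full-scale range = 2.28 V − (-2.28 V) = 4.56 V.
One LSB is 4.56 V / 1024 = 4.45313 mV.
For a uniform distribution on [−LSB/2, +LSB/2], V_rms = LSB/√12 = 4.45313 mV/3.4641 = 1.286 mV.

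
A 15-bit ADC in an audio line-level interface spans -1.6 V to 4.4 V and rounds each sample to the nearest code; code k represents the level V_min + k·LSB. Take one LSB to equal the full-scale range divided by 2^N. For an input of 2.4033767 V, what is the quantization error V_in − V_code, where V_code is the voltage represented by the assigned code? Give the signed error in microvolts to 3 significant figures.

Full-scale range = 4.4 V − (-1.6 V) = 6 V. LSB = 6 V / 2^15 ≈ 183.1 µV.
(V_in − V_min)/LSB = (2.4033767 − (-1.6)) × 32768/6 = 21863.7746 → nearest code k = 21864.
Reconstructed level: -1.6 + 21864 × 6/32768 V = 2.4034179688 V.
e = 2.4033767 − (2.4034179688) = −41.3 µV.

−41.3 µV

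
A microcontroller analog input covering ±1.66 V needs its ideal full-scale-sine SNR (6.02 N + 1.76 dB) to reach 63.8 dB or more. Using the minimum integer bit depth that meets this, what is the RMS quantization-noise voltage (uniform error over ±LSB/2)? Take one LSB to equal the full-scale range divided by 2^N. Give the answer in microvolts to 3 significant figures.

468 µV

The full-scale span is 1.66 − (-1.66) = 3.32 V.
Required N = ⌈(63.8 − 1.76)/6.02⌉ = ⌈10.306⌉ = 11.
LSB = 3.32 V / 2^11 = 1.6211 mV.
RMS noise = LSB/√12 = 468 µV.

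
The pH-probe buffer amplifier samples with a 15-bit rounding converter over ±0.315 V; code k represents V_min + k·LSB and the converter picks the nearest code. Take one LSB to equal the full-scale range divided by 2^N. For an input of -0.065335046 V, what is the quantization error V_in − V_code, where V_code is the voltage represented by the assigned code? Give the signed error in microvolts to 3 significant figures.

Full-scale range = 0.315 V − (-0.315 V) = 0.63 V. LSB = 0.63 V / 2^15 ≈ 19.23 µV.
Position in LSBs: (-0.065335046 − (-0.315)) × 32768/0.63 = 12985.7480; rounding gives k = 12986.
V_code = -0.315 + (12986/32768) × 0.63 = -0.065330200195 V.
e = -0.065335046 − (-0.065330200195) = −4.85 µV.

−4.85 µV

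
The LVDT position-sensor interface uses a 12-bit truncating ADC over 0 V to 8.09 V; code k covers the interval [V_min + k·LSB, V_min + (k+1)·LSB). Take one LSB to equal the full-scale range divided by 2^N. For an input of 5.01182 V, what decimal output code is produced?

V_FS = 8.09 V. LSB = 8.09 V / 2^12 ≈ 1.975 mV.
code = ⌊(V_in − V_min)/LSB⌋ = ⌊(V_in − V_min) × 2^12 / range⌋
     = ⌊(5.01182 − (0)) × 4096 / 8.09⌋ = ⌊5.01182 × 4096/8.09⌋
     = ⌊2537.505⌋ = 2537.

2537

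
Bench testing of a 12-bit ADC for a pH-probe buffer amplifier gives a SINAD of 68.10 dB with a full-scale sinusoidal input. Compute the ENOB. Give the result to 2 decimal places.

11.02 bits

ENOB = (68.10 − 1.76)/6.02 = 11.0199 bits.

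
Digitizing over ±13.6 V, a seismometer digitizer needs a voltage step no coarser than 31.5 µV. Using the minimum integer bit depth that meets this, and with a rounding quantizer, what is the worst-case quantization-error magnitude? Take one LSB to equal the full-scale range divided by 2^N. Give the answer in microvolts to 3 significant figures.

Span: 13.6 V − (-13.6 V) = 27.2 V.
Levels needed ≥ 27.2/31.5 µV = 863500. 2^20 = 1048576 suffices, so N_min = 20.
One LSB is 27.2 V / 1048576 = 25.940 µV.
|e|_max = LSB/2 = 13.0 µV.

13.0 µV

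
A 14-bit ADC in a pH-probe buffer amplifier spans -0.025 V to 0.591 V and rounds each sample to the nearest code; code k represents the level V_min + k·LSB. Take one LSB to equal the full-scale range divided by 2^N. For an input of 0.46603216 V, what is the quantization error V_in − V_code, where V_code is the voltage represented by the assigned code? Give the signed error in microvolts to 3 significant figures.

The full-scale span is 0.591 − (-0.025) = 0.616 V. LSB = 0.616 V / 2^14 ≈ 37.60 µV.
(0.46603216 − (-0.025)) / LSB = 0.49103216 × 16384/0.616 = 13060.1800. Nearest integer: k = 13060.
Reconstructed level: -0.025 + 13060 × 0.616/16384 V = 0.46602539063 V.
V_in − V_code = 0.46603216 − (0.46602539063) = +6.77 µV.

+6.77 µV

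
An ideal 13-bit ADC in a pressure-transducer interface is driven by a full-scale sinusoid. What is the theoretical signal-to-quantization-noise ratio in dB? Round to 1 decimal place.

80.0 dB

6.02(13) + 1.76 = 78.26 + 1.76 = 80.02 dB.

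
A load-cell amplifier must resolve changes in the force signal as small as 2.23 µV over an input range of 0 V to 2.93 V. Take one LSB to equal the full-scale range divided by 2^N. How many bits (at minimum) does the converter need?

21 bits

Range is 2.93 V.
Required number of levels: 2.93/2.23 µV = 1.3139e6; smallest N with 2^N ≥ that is 21.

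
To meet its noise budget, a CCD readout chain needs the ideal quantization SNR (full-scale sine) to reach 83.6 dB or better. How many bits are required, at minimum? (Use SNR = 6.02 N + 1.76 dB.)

6.02 N + 1.76 ≥ 83.6 gives N ≥ 13.595, so the minimum integer is 14.

14 bits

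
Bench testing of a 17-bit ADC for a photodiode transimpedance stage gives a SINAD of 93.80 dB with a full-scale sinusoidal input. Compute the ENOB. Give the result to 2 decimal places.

15.29 bits

ENOB = (SINAD − 1.76) / 6.02 = (93.80 − 1.76) / 6.02 = 92.04 / 6.02 = 15.2890.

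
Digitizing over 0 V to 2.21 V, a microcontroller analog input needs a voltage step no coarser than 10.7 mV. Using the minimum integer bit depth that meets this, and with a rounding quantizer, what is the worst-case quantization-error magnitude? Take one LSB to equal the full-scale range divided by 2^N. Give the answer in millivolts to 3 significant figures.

4.32 mV

Span = 2.21 V.
Need 2^N ≥ 2.21 V / 10.7 mV = 206.5 → N_min = 8.
LSB = 2.21 V / 2^8 = 8.6328 mV.
Half an LSB is 4.32 mV.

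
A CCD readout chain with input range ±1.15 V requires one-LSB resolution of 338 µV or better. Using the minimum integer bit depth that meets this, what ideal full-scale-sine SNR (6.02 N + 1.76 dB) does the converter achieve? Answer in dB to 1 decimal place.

80.0 dB

The full-scale span is 1.15 − (-1.15) = 2.3 V.
Need 2^N ≥ 2.3 V / 338 µV = 6805 → N_min = 13.
6.02(13) + 1.76 = 80.02 dB.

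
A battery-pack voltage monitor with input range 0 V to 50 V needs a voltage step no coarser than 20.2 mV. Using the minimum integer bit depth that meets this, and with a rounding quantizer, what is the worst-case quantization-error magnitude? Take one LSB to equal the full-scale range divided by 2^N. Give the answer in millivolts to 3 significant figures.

Range is 50 V.
Need 2^N ≥ 50 V / 20.2 mV = 2475 → N_min = 12.
Step size = 50/4096 V = 12.207 mV.
Half an LSB is 6.10 mV.

6.10 mV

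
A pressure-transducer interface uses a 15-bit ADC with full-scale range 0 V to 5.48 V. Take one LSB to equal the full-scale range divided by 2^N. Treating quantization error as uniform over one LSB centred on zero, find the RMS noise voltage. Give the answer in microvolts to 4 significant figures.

48.28 µV

Full-scale range = 5.48 V.
Step size = 5.48/32768 V = 167.236 µV.
For a uniform distribution on [−LSB/2, +LSB/2], V_rms = LSB/√12 = 167.236 µV/3.4641 = 48.28 µV.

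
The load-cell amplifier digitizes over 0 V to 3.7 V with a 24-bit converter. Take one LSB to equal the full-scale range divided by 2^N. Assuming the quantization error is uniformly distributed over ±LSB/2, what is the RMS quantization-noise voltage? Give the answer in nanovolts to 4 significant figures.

63.66 nV

Span = 3.7 V.
Step size = 3.7/16777216 V = 220.537 nV.
V_rms = LSB/√12 = 220.537 nV / √12 = 63.66 nV.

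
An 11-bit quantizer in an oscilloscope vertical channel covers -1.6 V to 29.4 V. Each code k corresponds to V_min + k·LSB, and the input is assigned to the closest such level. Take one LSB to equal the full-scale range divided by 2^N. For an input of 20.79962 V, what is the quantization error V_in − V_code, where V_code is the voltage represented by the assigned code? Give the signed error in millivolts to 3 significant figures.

−2.72 mV

Range = 29.4 − (-1.6) = 31 V. LSB = 31 V / 2^11 ≈ 15.14 mV.
(20.79962 − (-1.6)) / LSB = 22.39962 × 2048/31 = 1479.8201. Nearest integer: k = 1480.
Reconstructed level: -1.6 + 1480 × 31/2048 V = 20.80234375 V.
V_in − V_code = 20.79962 − (20.80234375) = −2.72 mV.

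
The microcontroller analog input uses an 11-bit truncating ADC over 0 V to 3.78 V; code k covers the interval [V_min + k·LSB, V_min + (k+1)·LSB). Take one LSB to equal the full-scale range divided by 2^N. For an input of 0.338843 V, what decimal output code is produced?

Span = 3.78 V. LSB = 3.78 V / 2^11 ≈ 1.846 mV.
V_in − V_min = 0.338843 − (0) = 0.338843 V.
Divide by LSB: 0.338843 × 2048/3.78 = 183.5848.
Truncating gives code 183.

183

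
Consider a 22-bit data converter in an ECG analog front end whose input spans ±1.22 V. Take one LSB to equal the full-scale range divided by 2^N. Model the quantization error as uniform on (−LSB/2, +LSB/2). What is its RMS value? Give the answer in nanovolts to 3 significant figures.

168 nV

The full-scale span is 1.22 − (-1.22) = 2.44 V.
One LSB is 2.44 V / 4194304 = 0.58174 µV.
σ_q = LSB/√12 = 0.58174 µV/3.4641 = 168 nV.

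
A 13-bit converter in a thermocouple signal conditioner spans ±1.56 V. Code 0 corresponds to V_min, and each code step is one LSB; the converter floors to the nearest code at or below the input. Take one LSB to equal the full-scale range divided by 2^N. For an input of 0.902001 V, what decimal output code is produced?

The full-scale span is 1.56 − (-1.56) = 3.12 V. LSB = 3.12 V / 2^13 ≈ 380.9 µV.
code = ⌊(V_in − V_min)/LSB⌋ = ⌊(V_in − V_min) × 2^13 / range⌋
     = ⌊(0.902001 − (-1.56)) × 8192 / 3.12⌋ = ⌊2.462001 × 8192/3.12⌋
     = ⌊6464.331⌋ = 6464.

6464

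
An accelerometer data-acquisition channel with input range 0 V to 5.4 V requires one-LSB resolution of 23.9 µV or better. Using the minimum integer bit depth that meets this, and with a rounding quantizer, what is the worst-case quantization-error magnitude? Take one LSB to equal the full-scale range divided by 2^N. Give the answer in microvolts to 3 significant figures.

10.3 µV

Range is 5.4 V.
Need 2^N ≥ 5.4 V / 23.9 µV = 225900 → N_min = 18.
Step size = 5.4/262144 V = 20.599 µV.
|e|_max = LSB/2 = 10.3 µV.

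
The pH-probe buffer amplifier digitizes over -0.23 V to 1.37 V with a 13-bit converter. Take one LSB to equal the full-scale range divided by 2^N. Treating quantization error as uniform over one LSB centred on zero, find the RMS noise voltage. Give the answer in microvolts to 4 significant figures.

The full-scale span is 1.37 − (-0.23) = 1.6 V.
Step size = 1.6/8192 V = 195.313 µV.
For a uniform distribution on [−LSB/2, +LSB/2], V_rms = LSB/√12 = 195.313 µV/3.4641 = 56.38 µV.

56.38 µV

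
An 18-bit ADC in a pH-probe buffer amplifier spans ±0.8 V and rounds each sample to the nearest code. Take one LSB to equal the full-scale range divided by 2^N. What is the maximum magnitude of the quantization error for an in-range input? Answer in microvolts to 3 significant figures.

3.05 µV

Full-scale range = 0.8 V − (-0.8 V) = 1.6 V.
One LSB is 1.6 V / 262144 = 6.1035 µV.
Worst-case error for round-to-nearest is half an LSB: 3.05 µV.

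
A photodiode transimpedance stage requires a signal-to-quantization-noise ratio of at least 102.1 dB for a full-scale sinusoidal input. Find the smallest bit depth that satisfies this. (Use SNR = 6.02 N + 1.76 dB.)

Required N = ⌈(102.1 − 1.76)/6.02⌉ = ⌈16.668⌉ = 17.

17 bits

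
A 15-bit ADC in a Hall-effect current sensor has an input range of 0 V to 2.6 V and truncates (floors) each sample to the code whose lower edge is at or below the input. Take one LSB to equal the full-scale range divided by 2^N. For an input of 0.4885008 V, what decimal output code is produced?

Full-scale range = 2.6 V. LSB = 2.6 V / 2^15 ≈ 79.35 µV.
(V_in − V_min) × 2^15/range = (0.4885008 − (0)) × 32768/2.6 = 6156.613.
Floor → code = 6156.

6156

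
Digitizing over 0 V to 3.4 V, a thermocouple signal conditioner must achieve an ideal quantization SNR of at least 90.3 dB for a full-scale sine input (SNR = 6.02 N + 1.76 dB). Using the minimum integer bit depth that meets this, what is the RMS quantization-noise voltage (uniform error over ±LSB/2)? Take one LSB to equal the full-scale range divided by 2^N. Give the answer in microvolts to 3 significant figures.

Range is 3.4 V.
6.02 N + 1.76 ≥ 90.3 gives N ≥ 14.708, so the minimum integer is 15.
One LSB is 3.4 V / 32768 = 103.76 µV.
V_rms = LSB/√12 = 30.0 µV.

30.0 µV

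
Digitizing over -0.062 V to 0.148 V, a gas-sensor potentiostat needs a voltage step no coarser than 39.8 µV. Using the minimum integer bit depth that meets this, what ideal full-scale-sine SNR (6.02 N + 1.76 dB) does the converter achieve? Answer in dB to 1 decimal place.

80.0 dB

Range = 0.148 − (-0.062) = 0.21 V.
0.21 V / 39.8 µV = 5276. Since 2^12 = 4096 and 2^13 = 8192, N = 13.
Ideal SNR at N = 13: 6.02·13 + 1.76 = 80.0 dB.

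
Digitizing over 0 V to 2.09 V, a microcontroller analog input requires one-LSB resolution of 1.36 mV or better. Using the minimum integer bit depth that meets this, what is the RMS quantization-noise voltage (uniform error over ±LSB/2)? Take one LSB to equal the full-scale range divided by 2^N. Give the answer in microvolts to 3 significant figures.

Full-scale range = 2.09 V.
Levels needed ≥ 2.09/1.36 mV = 1537. 2^11 = 2048 suffices, so N_min = 11.
LSB = 2.09 V ÷ 2^11 = 2.09/2048 V = 1.0205 mV.
V_rms = LSB/√12 = 295 µV.

295 µV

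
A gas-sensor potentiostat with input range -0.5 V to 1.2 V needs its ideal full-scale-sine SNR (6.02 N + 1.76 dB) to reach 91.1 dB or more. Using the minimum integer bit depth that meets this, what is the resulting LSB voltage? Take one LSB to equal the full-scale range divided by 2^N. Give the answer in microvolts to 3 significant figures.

Range = 1.2 − (-0.5) = 1.7 V.
6.02 N + 1.76 ≥ 91.1 gives N ≥ 14.841, so the minimum integer is 15.
LSB = 1.7 V / 2^15 = 51.9 µV.

51.9 µV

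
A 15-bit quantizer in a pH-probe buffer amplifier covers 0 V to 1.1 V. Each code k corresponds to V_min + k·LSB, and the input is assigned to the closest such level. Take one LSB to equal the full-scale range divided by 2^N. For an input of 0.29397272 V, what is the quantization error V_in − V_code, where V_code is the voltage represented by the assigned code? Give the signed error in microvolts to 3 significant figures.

Span = 1.1 V. LSB = 1.1 V / 2^15 ≈ 33.57 µV.
(0.29397272 − (0)) / LSB = 0.29397272 × 32768/1.1 = 8757.1801. Nearest integer: k = 8757.
V_code = V_min + k × range/2^15 = 0 + 8757 × 1.1/32768 = 0.29396667480 V.
e = 0.29397272 − (0.29396667480) = +6.05 µV.

+6.05 µV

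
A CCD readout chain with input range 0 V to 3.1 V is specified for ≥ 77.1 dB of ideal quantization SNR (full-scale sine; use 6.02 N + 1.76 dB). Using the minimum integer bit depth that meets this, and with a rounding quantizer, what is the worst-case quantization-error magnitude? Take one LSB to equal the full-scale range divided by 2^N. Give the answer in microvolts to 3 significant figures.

189 µV

V_FS = 3.1 V.
Required N = ⌈(77.1 − 1.76)/6.02⌉ = ⌈12.515⌉ = 13.
LSB = 3.1 V / 2^13 = 378.42 µV.
Half an LSB is 189 µV.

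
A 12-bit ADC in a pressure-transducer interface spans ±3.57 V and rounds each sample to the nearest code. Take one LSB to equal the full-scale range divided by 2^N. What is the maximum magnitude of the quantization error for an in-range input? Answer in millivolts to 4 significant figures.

0.8716 mV

Span: 3.57 V − (-3.57 V) = 7.14 V.
LSB = 7.14 V / 2^12 = 1.74316 mV.
Worst-case error for round-to-nearest is half an LSB: 0.8716 mV.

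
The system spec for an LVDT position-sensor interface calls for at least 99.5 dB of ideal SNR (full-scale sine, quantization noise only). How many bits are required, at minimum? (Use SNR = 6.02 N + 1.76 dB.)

N ≥ (99.5 − 1.76)/6.02 = 16.236 → N_min = 17.

17 bits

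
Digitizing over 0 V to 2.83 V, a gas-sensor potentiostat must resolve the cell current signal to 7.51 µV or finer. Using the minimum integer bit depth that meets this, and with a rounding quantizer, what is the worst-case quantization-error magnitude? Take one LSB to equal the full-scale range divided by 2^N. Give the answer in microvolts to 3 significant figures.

V_FS = 2.83 V.
2.83 V / 7.51 µV = 376800. Since 2^18 = 262144 and 2^19 = 524288, N = 19.
Step size = 2.83/524288 V = 5.3978 µV.
Max error for round-to-nearest is LSB/2 = 2.70 µV.

2.70 µV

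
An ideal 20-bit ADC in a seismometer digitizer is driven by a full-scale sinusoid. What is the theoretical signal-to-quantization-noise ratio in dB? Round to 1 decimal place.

122.2 dB

For an ideal N-bit converter with full-scale sine input, SNR = 6.02 N + 1.76 dB. SNR = 6.02 × 20 + 1.76 = 120.40 + 1.76 = 122.16 dB.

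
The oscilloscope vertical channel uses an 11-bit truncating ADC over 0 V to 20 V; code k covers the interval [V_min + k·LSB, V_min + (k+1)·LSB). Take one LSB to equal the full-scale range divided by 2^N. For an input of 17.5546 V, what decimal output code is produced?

1797

V_FS = 20 V. LSB = 20 V / 2^11 ≈ 9.766 mV.
V_in − V_min = 17.5546 − (0) = 17.5546 V.
Divide by LSB: 17.5546 × 2048/20 = 1797.5910.
Truncating gives code 1797.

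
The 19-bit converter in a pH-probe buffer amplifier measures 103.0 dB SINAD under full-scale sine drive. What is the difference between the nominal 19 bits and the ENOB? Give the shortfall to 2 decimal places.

N_eff = (103.0 − 1.76)/6.02 = 16.8173 bits.
19 − 16.8173 = 2.18 bits below nominal.

2.18 bits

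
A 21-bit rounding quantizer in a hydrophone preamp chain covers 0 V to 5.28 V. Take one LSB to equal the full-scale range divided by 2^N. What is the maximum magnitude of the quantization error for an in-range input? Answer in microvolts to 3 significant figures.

1.26 µV

Range is 5.28 V.
Step size = 5.28/2097152 V = 2.5177 µV.
A rounding quantizer has |error| ≤ LSB/2 = 1.26 µV.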